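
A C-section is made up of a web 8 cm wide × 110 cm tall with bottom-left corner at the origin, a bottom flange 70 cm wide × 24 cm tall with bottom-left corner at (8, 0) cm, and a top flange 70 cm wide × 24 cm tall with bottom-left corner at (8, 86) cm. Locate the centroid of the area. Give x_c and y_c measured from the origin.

Part | A | x̄ᵢ | ȳᵢ | A·x̄ᵢ | A·ȳᵢ
web | 880.00 | 4.00 | 55.00 | 3520.00 | 48400.00
bottom flange | 1680.00 | 43.00 | 12.00 | 72240.00 | 20160.00
top flange | 1680.00 | 43.00 | 98.00 | 72240.00 | 164640.00
Σ | 4240.00 |  |  | 148000.00 | 233200.00
x_c = 148000.00 / 4240.00 = 34.91 cm
y_c = 233200.00 / 4240.00 = 55.00 cm

x_c = 34.91 cm, y_c = 55.00 cm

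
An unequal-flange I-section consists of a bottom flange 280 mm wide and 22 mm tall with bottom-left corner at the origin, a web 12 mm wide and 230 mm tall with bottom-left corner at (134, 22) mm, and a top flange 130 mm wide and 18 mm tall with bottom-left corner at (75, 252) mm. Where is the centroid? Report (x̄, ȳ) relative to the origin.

Part | A | x̄ᵢ | ȳᵢ | A·x̄ᵢ | A·ȳᵢ
bottom flange | 6160.00 | 140.00 | 11.00 | 862400.00 | 67760.00
web | 2760.00 | 140.00 | 137.00 | 386400.00 | 378120.00
top flange | 2340.00 | 140.00 | 261.00 | 327600.00 | 610740.00
Σ | 11260.00 |  |  | 1576400.00 | 1056620.00
x̄ = 1576400.00 / 11260.00 = 140.00 mm
ȳ = 1056620.00 / 11260.00 = 93.84 mm

x̄ = 140.00 mm, ȳ = 93.84 mm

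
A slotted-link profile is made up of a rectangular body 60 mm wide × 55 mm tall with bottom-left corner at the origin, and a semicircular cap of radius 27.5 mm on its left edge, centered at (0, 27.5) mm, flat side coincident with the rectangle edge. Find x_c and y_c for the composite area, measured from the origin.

x_c = 18.97 mm, y_c = 27.50 mm

Part | A | x̄ᵢ | ȳᵢ | A·x̄ᵢ | A·ȳᵢ
rectangular body | 3300.00 | 30.00 | 27.50 | 99000.00 | 90750.00
semicircular end | 1187.91 | -11.67 | 27.50 | -13864.58 | 32667.65
Σ | 4487.91 |  |  | 85135.42 | 123417.65
x_c = 85135.42 / 4487.91 = 18.97 mm
y_c = 123417.65 / 4487.91 = 27.50 mm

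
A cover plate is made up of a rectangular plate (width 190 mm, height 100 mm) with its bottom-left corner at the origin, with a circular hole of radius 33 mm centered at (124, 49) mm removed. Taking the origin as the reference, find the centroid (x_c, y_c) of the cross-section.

x_c = 88.63 mm, y_c = 50.22 mm

plate: A = 190 × 100 = 19000.00, centroid at (95.00, 50.00).
hole: A = −π·33² = -3421.19, centroid at (124.00, 49.00).
ΣA = 15578.81 mm²
ΣAx_c = (19000.00)(95.00) + (-3421.19)(124.00) = 1380771.89 mm³
ΣAy_c = (19000.00)(50.00) + (-3421.19)(49.00) = 782361.47 mm³
x_c = 1380771.89 / 15578.81 = 88.63 mm
y_c = 782361.47 / 15578.81 = 50.22 mm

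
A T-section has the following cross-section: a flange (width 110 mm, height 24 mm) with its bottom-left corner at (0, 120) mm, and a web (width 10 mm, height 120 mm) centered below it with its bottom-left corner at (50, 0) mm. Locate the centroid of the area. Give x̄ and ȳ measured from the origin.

web: A = 10 × 120 = 1200.00, centroid at (55.00, 60.00).
flange: A = 110 × 24 = 2640.00, centroid at (55.00, 132.00).
ΣA = 3840.00 mm², ΣAx̄ = 211200.00 mm³, ΣAȳ = 420480.00 mm³.
x̄ = 211200.00/3840.00 = 55.00 mm; ȳ = 420480.00/3840.00 = 109.50 mm.

x̄ = 55.00 mm, ȳ = 109.50 mm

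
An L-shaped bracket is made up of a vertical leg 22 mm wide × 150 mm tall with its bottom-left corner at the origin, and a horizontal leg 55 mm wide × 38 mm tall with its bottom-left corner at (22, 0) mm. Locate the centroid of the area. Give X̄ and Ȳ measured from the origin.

vertical leg: A = 22 × 150 = 3300.00, centroid at (11.00, 75.00).
horizontal leg: A = 55 × 38 = 2090.00, centroid at (49.50, 19.00).
ΣA = 5390.00 mm²
ΣAX̄ = (3300.00)(11.00) + (2090.00)(49.50) = 139755.00 mm³
ΣAȲ = (3300.00)(75.00) + (2090.00)(19.00) = 287210.00 mm³
X̄ = 139755.00 / 5390.00 = 25.93 mm
Ȳ = 287210.00 / 5390.00 = 53.29 mm

X̄ = 25.93 mm, Ȳ = 53.29 mm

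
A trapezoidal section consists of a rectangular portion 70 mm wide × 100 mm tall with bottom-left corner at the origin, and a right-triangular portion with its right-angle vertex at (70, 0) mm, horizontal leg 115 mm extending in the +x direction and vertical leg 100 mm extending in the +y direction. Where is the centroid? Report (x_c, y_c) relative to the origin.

x_c = 68.07 mm, y_c = 42.48 mm

Part | A | x̄ᵢ | ȳᵢ | A·x̄ᵢ | A·ȳᵢ
rectangular portion | 7000.00 | 35.00 | 50.00 | 245000.00 | 350000.00
triangular portion | 5750.00 | 108.33 | 33.33 | 622916.67 | 191666.67
Σ | 12750.00 |  |  | 867916.67 | 541666.67
x_c = 867916.67 / 12750.00 = 68.07 mm
y_c = 541666.67 / 12750.00 = 42.48 mm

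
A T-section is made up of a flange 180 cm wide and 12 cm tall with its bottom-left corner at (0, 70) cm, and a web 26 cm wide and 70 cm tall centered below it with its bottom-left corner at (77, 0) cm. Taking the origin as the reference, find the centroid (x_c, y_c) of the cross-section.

x_c = 90.00 cm, y_c = 57.25 cm

Part | A | x̄ᵢ | ȳᵢ | A·x̄ᵢ | A·ȳᵢ
web | 1820.00 | 90.00 | 35.00 | 163800.00 | 63700.00
flange | 2160.00 | 90.00 | 76.00 | 194400.00 | 164160.00
Σ | 3980.00 |  |  | 358200.00 | 227860.00
x_c = 358200.00 / 3980.00 = 90.00 cm
y_c = 227860.00 / 3980.00 = 57.25 cm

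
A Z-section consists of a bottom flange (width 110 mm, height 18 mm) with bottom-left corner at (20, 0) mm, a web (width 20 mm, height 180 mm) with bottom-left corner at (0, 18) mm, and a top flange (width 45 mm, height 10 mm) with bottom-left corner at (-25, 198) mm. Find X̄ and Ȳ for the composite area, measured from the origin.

X̄ = 30.41 mm, Ȳ = 82.58 mm

Part | A | x̄ᵢ | ȳᵢ | A·x̄ᵢ | A·ȳᵢ
bottom flange | 1980.00 | 75.00 | 9.00 | 148500.00 | 17820.00
web | 3600.00 | 10.00 | 108.00 | 36000.00 | 388800.00
top flange | 450.00 | -2.50 | 203.00 | -1125.00 | 91350.00
Σ | 6030.00 |  |  | 183375.00 | 497970.00
X̄ = 183375.00 / 6030.00 = 30.41 mm
Ȳ = 497970.00 / 6030.00 = 82.58 mm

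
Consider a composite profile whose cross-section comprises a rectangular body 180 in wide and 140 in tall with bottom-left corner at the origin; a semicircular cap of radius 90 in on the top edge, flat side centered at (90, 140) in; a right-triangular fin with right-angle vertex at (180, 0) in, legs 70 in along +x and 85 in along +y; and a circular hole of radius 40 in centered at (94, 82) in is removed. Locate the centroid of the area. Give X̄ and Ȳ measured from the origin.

X̄ = 98.84 in, Ȳ = 103.24 in

Part | A | x̄ᵢ | ȳᵢ | A·x̄ᵢ | A·ȳᵢ
rectangular body | 25200.00 | 90.00 | 70.00 | 2268000.00 | 1764000.00
semicircular top | 12723.45 | 90.00 | 178.20 | 1145110.52 | 2267283.03
triangular fin | 2975.00 | 203.33 | 28.33 | 604916.67 | 84291.67
hole | -5026.55 | 94.00 | 82.00 | -472495.54 | -412176.96
Σ | 35871.90 |  |  | 3545531.65 | 3703397.75
X̄ = 3545531.65 / 35871.90 = 98.84 in
Ȳ = 3703397.75 / 35871.90 = 103.24 in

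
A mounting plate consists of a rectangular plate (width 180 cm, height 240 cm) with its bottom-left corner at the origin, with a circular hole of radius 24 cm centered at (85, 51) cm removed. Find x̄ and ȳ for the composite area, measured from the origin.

Part | A | x̄ᵢ | ȳᵢ | A·x̄ᵢ | A·ȳᵢ
plate | 43200.00 | 90.00 | 120.00 | 3888000.00 | 5184000.00
hole | -1809.56 | 85.00 | 51.00 | -153812.38 | -92287.43
Σ | 41390.44 |  |  | 3734187.62 | 5091712.57
x̄ = 3734187.62 / 41390.44 = 90.22 cm
ȳ = 5091712.57 / 41390.44 = 123.02 cm

x̄ = 90.22 cm, ȳ = 123.02 cm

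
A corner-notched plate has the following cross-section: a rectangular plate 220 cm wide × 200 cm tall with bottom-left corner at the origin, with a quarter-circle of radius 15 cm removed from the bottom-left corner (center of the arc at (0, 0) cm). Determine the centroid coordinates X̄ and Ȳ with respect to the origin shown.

X̄ = 110.42 cm, Ȳ = 100.38 cm

plate: A = 220 × 200 = 44000.00, centroid at (110.00, 100.00).
removed quarter-circle: A = −¼π·15² = -176.71, centroid at (6.37, 6.37).
ΣA = 43823.29 cm²
ΣAX̄ = (44000.00)(110.00) + (-176.71)(6.37) = 4838875.00 cm³
ΣAȲ = (44000.00)(100.00) + (-176.71)(6.37) = 4398875.00 cm³
X̄ = 4838875.00 / 43823.29 = 110.42 cm
Ȳ = 4398875.00 / 43823.29 = 100.38 cm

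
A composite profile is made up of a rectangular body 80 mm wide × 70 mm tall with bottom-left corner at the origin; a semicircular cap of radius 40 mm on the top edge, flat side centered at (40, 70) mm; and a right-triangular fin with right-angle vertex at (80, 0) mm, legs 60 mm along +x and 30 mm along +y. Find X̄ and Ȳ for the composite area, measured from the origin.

rectangular body: A = 80 × 70 = 5600.00, centroid at (40.00, 35.00).
semicircular top: A = ½π·40² = 2513.27, centroid at (40.00, 86.98).
triangular fin: A = ½·60·30 = 900.00, centroid at (100.00, 10.00).
ΣA = 9013.27 mm²
ΣAX̄ = (5600.00)(40.00) + (2513.27)(40.00) + (900.00)(100.00) = 414530.96 mm³
ΣAȲ = (5600.00)(35.00) + (2513.27)(86.98) + (900.00)(10.00) = 423595.86 mm³
X̄ = 414530.96 / 9013.27 = 45.99 mm
Ȳ = 423595.86 / 9013.27 = 47.00 mm

X̄ = 45.99 mm, Ȳ = 47.00 mm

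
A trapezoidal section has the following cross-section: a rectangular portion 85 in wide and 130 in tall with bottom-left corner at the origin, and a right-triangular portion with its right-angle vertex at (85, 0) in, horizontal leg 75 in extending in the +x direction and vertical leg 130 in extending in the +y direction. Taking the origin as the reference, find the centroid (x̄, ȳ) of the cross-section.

x̄ = 63.16 in, ȳ = 58.37 in

Part | A | x̄ᵢ | ȳᵢ | A·x̄ᵢ | A·ȳᵢ
rectangular portion | 11050.00 | 42.50 | 65.00 | 469625.00 | 718250.00
triangular portion | 4875.00 | 110.00 | 43.33 | 536250.00 | 211250.00
Σ | 15925.00 |  |  | 1005875.00 | 929500.00
x̄ = 1005875.00 / 15925.00 = 63.16 in
ȳ = 929500.00 / 15925.00 = 58.37 in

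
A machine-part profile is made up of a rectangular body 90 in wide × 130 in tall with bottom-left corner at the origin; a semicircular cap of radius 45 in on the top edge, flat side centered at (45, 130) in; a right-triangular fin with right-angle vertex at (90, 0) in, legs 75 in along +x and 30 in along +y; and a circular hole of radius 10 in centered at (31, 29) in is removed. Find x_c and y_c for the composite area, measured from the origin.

x_c = 50.30 in, y_c = 78.83 in

Part | A | x̄ᵢ | ȳᵢ | A·x̄ᵢ | A·ȳᵢ
rectangular body | 11700.00 | 45.00 | 65.00 | 526500.00 | 760500.00
semicircular top | 3180.86 | 45.00 | 149.10 | 143138.82 | 474262.13
triangular fin | 1125.00 | 115.00 | 10.00 | 129375.00 | 11250.00
hole | -314.16 | 31.00 | 29.00 | -9738.94 | -9110.62
Σ | 15691.70 |  |  | 789274.88 | 1236901.51
x_c = 789274.88 / 15691.70 = 50.30 in
y_c = 1236901.51 / 15691.70 = 78.83 in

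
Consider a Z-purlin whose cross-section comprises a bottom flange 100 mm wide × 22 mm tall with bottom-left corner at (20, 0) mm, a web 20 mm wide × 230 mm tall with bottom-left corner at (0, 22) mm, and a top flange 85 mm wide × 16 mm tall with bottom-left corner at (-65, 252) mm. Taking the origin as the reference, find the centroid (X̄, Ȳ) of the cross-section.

X̄ = 20.76 mm, Ȳ = 123.53 mm

bottom flange: A = 100 × 22 = 2200.00, centroid at (70.00, 11.00).
web: A = 20 × 230 = 4600.00, centroid at (10.00, 137.00).
top flange: A = 85 × 16 = 1360.00, centroid at (-22.50, 260.00).
ΣA = 8160.00 mm²
ΣAX̄ = (2200.00)(70.00) + (4600.00)(10.00) + (1360.00)(-22.50) = 169400.00 mm³
ΣAȲ = (2200.00)(11.00) + (4600.00)(137.00) + (1360.00)(260.00) = 1008000.00 mm³
X̄ = 169400.00 / 8160.00 = 20.76 mm
Ȳ = 1008000.00 / 8160.00 = 123.53 mm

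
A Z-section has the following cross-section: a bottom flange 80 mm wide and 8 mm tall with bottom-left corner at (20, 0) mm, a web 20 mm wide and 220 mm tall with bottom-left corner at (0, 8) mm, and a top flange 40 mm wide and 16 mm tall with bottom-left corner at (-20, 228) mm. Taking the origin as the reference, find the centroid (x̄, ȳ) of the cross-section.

bottom flange: A = 80 × 8 = 640.00, centroid at (60.00, 4.00).
web: A = 20 × 220 = 4400.00, centroid at (10.00, 118.00).
top flange: A = 40 × 16 = 640.00, centroid at (0.00, 236.00).
ΣA = 5680.00 mm²
ΣAx̄ = (640.00)(60.00) + (4400.00)(10.00) + (640.00)(0.00) = 82400.00 mm³
ΣAȳ = (640.00)(4.00) + (4400.00)(118.00) + (640.00)(236.00) = 672800.00 mm³
x̄ = 82400.00 / 5680.00 = 14.51 mm
ȳ = 672800.00 / 5680.00 = 118.45 mm

x̄ = 14.51 mm, ȳ = 118.45 mm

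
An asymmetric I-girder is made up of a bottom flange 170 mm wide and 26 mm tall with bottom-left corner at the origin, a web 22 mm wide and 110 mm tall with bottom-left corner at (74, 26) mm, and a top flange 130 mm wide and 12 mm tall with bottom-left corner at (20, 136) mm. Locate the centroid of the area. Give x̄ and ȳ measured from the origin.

bottom flange: A = 170 × 26 = 4420.00, centroid at (85.00, 13.00).
web: A = 22 × 110 = 2420.00, centroid at (85.00, 81.00).
top flange: A = 130 × 12 = 1560.00, centroid at (85.00, 142.00).
ΣA = 8400.00 mm²
ΣAx̄ = (4420.00)(85.00) + (2420.00)(85.00) + (1560.00)(85.00) = 714000.00 mm³
ΣAȳ = (4420.00)(13.00) + (2420.00)(81.00) + (1560.00)(142.00) = 475000.00 mm³
x̄ = 714000.00 / 8400.00 = 85.00 mm
ȳ = 475000.00 / 8400.00 = 56.55 mm

x̄ = 85.00 mm, ȳ = 56.55 mm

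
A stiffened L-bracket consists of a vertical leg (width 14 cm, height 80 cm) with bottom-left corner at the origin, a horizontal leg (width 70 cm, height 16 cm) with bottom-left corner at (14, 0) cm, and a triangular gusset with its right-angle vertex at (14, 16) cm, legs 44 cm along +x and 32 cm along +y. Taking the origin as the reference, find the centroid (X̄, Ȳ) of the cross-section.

Part | A | x̄ᵢ | ȳᵢ | A·x̄ᵢ | A·ȳᵢ
vertical leg | 1120.00 | 7.00 | 40.00 | 7840.00 | 44800.00
horizontal leg | 1120.00 | 49.00 | 8.00 | 54880.00 | 8960.00
gusset | 704.00 | 28.67 | 26.67 | 20181.33 | 18773.33
Σ | 2944.00 |  |  | 82901.33 | 72533.33
X̄ = 82901.33 / 2944.00 = 28.16 cm
Ȳ = 72533.33 / 2944.00 = 24.64 cm

X̄ = 28.16 cm, Ȳ = 24.64 cm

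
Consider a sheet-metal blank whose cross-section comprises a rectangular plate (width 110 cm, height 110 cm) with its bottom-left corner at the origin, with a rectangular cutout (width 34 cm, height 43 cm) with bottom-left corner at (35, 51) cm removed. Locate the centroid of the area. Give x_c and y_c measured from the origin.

Part | A | x̄ᵢ | ȳᵢ | A·x̄ᵢ | A·ȳᵢ
plate | 12100.00 | 55.00 | 55.00 | 665500.00 | 665500.00
hole | -1462.00 | 52.00 | 72.50 | -76024.00 | -105995.00
Σ | 10638.00 |  |  | 589476.00 | 559505.00
x_c = 589476.00 / 10638.00 = 55.41 cm
y_c = 559505.00 / 10638.00 = 52.59 cm

x_c = 55.41 cm, y_c = 52.59 cm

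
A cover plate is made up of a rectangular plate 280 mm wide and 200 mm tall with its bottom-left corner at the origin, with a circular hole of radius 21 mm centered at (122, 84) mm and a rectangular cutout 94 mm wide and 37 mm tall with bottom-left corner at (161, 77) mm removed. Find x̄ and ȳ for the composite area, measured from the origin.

Part | A | x̄ᵢ | ȳᵢ | A·x̄ᵢ | A·ȳᵢ
plate | 56000.00 | 140.00 | 100.00 | 7840000.00 | 5600000.00
hole 1 | -1385.44 | 122.00 | 84.00 | -169023.97 | -116377.16
hole 2 | -3478.00 | 208.00 | 95.50 | -723424.00 | -332149.00
Σ | 51136.56 |  |  | 6947552.03 | 5151473.84
x̄ = 6947552.03 / 51136.56 = 135.86 mm
ȳ = 5151473.84 / 51136.56 = 100.74 mm

x̄ = 135.86 mm, ȳ = 100.74 mm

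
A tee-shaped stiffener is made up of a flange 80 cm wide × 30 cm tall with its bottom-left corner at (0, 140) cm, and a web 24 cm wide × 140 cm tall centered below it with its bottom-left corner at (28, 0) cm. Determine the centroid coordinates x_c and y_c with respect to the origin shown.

x_c = 40.00 cm, y_c = 105.42 cm

web: A = 24 × 140 = 3360.00, centroid at (40.00, 70.00).
flange: A = 80 × 30 = 2400.00, centroid at (40.00, 155.00).
ΣA = 5760.00 cm²
ΣAx_c = (3360.00)(40.00) + (2400.00)(40.00) = 230400.00 cm³
ΣAy_c = (3360.00)(70.00) + (2400.00)(155.00) = 607200.00 cm³
x_c = 230400.00 / 5760.00 = 40.00 cm
y_c = 607200.00 / 5760.00 = 105.42 cm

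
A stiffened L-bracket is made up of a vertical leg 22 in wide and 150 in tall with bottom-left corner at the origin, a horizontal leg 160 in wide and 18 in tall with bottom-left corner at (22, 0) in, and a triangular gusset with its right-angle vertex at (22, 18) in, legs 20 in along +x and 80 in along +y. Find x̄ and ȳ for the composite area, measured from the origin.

x̄ = 50.57 in, ȳ = 44.29 in

Part | A | x̄ᵢ | ȳᵢ | A·x̄ᵢ | A·ȳᵢ
vertical leg | 3300.00 | 11.00 | 75.00 | 36300.00 | 247500.00
horizontal leg | 2880.00 | 102.00 | 9.00 | 293760.00 | 25920.00
gusset | 800.00 | 28.67 | 44.67 | 22933.33 | 35733.33
Σ | 6980.00 |  |  | 352993.33 | 309153.33
x̄ = 352993.33 / 6980.00 = 50.57 in
ȳ = 309153.33 / 6980.00 = 44.29 in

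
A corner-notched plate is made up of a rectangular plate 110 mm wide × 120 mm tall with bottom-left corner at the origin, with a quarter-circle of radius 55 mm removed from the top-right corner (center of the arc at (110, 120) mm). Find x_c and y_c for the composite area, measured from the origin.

plate: A = 110 × 120 = 13200.00, centroid at (55.00, 60.00).
removed quarter-circle: A = −¼π·55² = -2375.83, centroid at (86.66, 96.66).
ΣA = 10824.17 mm², ΣAx_c = 520117.09 mm³, ΣAy_c = 562358.80 mm³.
x_c = 520117.09/10824.17 = 48.05 mm; y_c = 562358.80/10824.17 = 51.95 mm.

x_c = 48.05 mm, y_c = 51.95 mm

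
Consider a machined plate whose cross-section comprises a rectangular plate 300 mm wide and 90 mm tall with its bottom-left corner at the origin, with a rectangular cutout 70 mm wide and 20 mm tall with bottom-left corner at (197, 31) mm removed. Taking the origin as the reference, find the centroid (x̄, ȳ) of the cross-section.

x̄ = 145.52 mm, ȳ = 45.22 mm

Part | A | x̄ᵢ | ȳᵢ | A·x̄ᵢ | A·ȳᵢ
plate | 27000.00 | 150.00 | 45.00 | 4050000.00 | 1215000.00
hole | -1400.00 | 232.00 | 41.00 | -324800.00 | -57400.00
Σ | 25600.00 |  |  | 3725200.00 | 1157600.00
x̄ = 3725200.00 / 25600.00 = 145.52 mm
ȳ = 1157600.00 / 25600.00 = 45.22 mm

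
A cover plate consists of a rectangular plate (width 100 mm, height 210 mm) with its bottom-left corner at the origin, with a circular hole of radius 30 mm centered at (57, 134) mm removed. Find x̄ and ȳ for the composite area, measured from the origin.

x̄ = 48.91 mm, ȳ = 100.49 mm

plate: A = 100 × 210 = 21000.00, centroid at (50.00, 105.00).
hole: A = −π·30² = -2827.43, centroid at (57.00, 134.00).
ΣA = 18172.57 mm², ΣAx̄ = 888836.30 mm³, ΣAȳ = 1826123.93 mm³.
x̄ = 888836.30/18172.57 = 48.91 mm; ȳ = 1826123.93/18172.57 = 100.49 mm.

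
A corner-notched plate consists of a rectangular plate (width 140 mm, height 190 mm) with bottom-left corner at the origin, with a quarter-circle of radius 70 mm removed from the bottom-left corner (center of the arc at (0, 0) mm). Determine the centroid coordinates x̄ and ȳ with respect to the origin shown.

x̄ = 76.82 mm, ȳ = 106.04 mm

plate: A = 140 × 190 = 26600.00, centroid at (70.00, 95.00).
removed quarter-circle: A = −¼π·70² = -3848.45, centroid at (29.71, 29.71).
ΣA = 22751.55 mm²
ΣAx̄ = (26600.00)(70.00) + (-3848.45)(29.71) = 1747666.67 mm³
ΣAȳ = (26600.00)(95.00) + (-3848.45)(29.71) = 2412666.67 mm³
x̄ = 1747666.67 / 22751.55 = 76.82 mm
ȳ = 2412666.67 / 22751.55 = 106.04 mm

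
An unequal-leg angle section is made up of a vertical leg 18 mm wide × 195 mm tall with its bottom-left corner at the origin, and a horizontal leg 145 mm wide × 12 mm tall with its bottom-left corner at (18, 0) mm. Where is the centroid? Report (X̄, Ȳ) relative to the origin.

X̄ = 36.01 mm, Ȳ = 67.17 mm

vertical leg: A = 18 × 195 = 3510.00, centroid at (9.00, 97.50).
horizontal leg: A = 145 × 12 = 1740.00, centroid at (90.50, 6.00).
ΣA = 5250.00 mm²
ΣAX̄ = (3510.00)(9.00) + (1740.00)(90.50) = 189060.00 mm³
ΣAȲ = (3510.00)(97.50) + (1740.00)(6.00) = 352665.00 mm³
X̄ = 189060.00 / 5250.00 = 36.01 mm
Ȳ = 352665.00 / 5250.00 = 67.17 mm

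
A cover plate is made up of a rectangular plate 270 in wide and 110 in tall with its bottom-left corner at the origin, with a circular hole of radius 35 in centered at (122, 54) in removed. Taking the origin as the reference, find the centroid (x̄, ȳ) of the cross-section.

x̄ = 136.94 in, ȳ = 55.15 in

plate: A = 270 × 110 = 29700.00, centroid at (135.00, 55.00).
hole: A = −π·35² = -3848.45, centroid at (122.00, 54.00).
ΣA = 25851.55 in², ΣAx̄ = 3539988.98 in³, ΣAȳ = 1425683.65 in³.
x̄ = 3539988.98/25851.55 = 136.94 in; ȳ = 1425683.65/25851.55 = 55.15 in.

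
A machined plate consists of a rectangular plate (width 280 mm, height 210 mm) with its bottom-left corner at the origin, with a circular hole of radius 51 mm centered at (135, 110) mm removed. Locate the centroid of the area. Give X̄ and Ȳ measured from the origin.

X̄ = 140.81 mm, Ȳ = 104.19 mm

plate: A = 280 × 210 = 58800.00, centroid at (140.00, 105.00).
hole: A = −π·51² = -8171.28, centroid at (135.00, 110.00).
ΣA = 50628.72 mm²
ΣAX̄ = (58800.00)(140.00) + (-8171.28)(135.00) = 7128876.86 mm³
ΣAȲ = (58800.00)(105.00) + (-8171.28)(110.00) = 5275158.93 mm³
X̄ = 7128876.86 / 50628.72 = 140.81 mm
Ȳ = 5275158.93 / 50628.72 = 104.19 mm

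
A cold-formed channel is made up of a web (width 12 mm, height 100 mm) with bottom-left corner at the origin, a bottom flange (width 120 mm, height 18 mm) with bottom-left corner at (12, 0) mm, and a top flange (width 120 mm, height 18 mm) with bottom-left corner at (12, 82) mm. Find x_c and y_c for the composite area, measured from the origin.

web: A = 12 × 100 = 1200.00, centroid at (6.00, 50.00).
bottom flange: A = 120 × 18 = 2160.00, centroid at (72.00, 9.00).
top flange: A = 120 × 18 = 2160.00, centroid at (72.00, 91.00).
ΣA = 5520.00 mm²
ΣAx_c = (1200.00)(6.00) + (2160.00)(72.00) + (2160.00)(72.00) = 318240.00 mm³
ΣAy_c = (1200.00)(50.00) + (2160.00)(9.00) + (2160.00)(91.00) = 276000.00 mm³
x_c = 318240.00 / 5520.00 = 57.65 mm
y_c = 276000.00 / 5520.00 = 50.00 mm

x_c = 57.65 mm, y_c = 50.00 mm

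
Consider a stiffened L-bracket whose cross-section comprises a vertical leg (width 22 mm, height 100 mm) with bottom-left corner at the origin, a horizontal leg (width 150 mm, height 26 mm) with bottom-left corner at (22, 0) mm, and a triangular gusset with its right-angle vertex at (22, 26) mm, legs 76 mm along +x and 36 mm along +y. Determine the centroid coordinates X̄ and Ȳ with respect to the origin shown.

X̄ = 62.57 mm, Ȳ = 28.48 mm

vertical leg: A = 22 × 100 = 2200.00, centroid at (11.00, 50.00).
horizontal leg: A = 150 × 26 = 3900.00, centroid at (97.00, 13.00).
gusset: A = ½·76·36 = 1368.00, centroid at (47.33, 38.00).
ΣA = 7468.00 mm²
ΣAX̄ = (2200.00)(11.00) + (3900.00)(97.00) + (1368.00)(47.33) = 467252.00 mm³
ΣAȲ = (2200.00)(50.00) + (3900.00)(13.00) + (1368.00)(38.00) = 212684.00 mm³
X̄ = 467252.00 / 7468.00 = 62.57 mm
Ȳ = 212684.00 / 7468.00 = 28.48 mm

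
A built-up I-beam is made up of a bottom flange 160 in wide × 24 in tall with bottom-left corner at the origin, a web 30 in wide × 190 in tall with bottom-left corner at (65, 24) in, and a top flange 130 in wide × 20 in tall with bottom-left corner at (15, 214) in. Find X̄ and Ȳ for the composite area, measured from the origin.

X̄ = 80.00 in, Ȳ = 107.64 in

Part | A | x̄ᵢ | ȳᵢ | A·x̄ᵢ | A·ȳᵢ
bottom flange | 3840.00 | 80.00 | 12.00 | 307200.00 | 46080.00
web | 5700.00 | 80.00 | 119.00 | 456000.00 | 678300.00
top flange | 2600.00 | 80.00 | 224.00 | 208000.00 | 582400.00
Σ | 12140.00 |  |  | 971200.00 | 1306780.00
X̄ = 971200.00 / 12140.00 = 80.00 in
Ȳ = 1306780.00 / 12140.00 = 107.64 in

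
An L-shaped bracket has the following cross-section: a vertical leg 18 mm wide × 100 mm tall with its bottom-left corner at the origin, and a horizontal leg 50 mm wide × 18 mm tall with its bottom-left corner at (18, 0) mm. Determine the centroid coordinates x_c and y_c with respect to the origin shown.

vertical leg: A = 18 × 100 = 1800.00, centroid at (9.00, 50.00).
horizontal leg: A = 50 × 18 = 900.00, centroid at (43.00, 9.00).
ΣA = 2700.00 mm², ΣAx_c = 54900.00 mm³, ΣAy_c = 98100.00 mm³.
x_c = 54900.00/2700.00 = 20.33 mm; y_c = 98100.00/2700.00 = 36.33 mm.

x_c = 20.33 mm, y_c = 36.33 mm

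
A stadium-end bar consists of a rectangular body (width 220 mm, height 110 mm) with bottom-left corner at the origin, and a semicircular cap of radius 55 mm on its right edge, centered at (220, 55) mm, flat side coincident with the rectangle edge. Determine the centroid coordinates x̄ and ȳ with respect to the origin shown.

Part | A | x̄ᵢ | ȳᵢ | A·x̄ᵢ | A·ȳᵢ
rectangular body | 24200.00 | 110.00 | 55.00 | 2662000.00 | 1331000.00
semicircular end | 4751.66 | 243.34 | 55.00 | 1156281.62 | 261341.24
Σ | 28951.66 |  |  | 3818281.62 | 1592341.24
x̄ = 3818281.62 / 28951.66 = 131.88 mm
ȳ = 1592341.24 / 28951.66 = 55.00 mm

x̄ = 131.88 mm, ȳ = 55.00 mm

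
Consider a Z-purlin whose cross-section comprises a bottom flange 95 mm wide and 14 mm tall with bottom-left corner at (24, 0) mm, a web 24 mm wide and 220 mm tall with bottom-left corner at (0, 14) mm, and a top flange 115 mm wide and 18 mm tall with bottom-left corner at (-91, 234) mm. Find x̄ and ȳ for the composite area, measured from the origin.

bottom flange: A = 95 × 14 = 1330.00, centroid at (71.50, 7.00).
web: A = 24 × 220 = 5280.00, centroid at (12.00, 124.00).
top flange: A = 115 × 18 = 2070.00, centroid at (-33.50, 243.00).
ΣA = 8680.00 mm², ΣAx̄ = 89110.00 mm³, ΣAȳ = 1167040.00 mm³.
x̄ = 89110.00/8680.00 = 10.27 mm; ȳ = 1167040.00/8680.00 = 134.45 mm.

x̄ = 10.27 mm, ȳ = 134.45 mm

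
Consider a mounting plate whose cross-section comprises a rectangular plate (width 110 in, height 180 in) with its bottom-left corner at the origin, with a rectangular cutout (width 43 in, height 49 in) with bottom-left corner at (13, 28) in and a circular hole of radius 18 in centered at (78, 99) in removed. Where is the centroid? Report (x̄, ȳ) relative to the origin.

Part | A | x̄ᵢ | ȳᵢ | A·x̄ᵢ | A·ȳᵢ
plate | 19800.00 | 55.00 | 90.00 | 1089000.00 | 1782000.00
hole 1 | -2107.00 | 34.50 | 52.50 | -72691.50 | -110617.50
hole 2 | -1017.88 | 78.00 | 99.00 | -79394.33 | -100769.73
Σ | 16675.12 |  |  | 936914.17 | 1570612.77
x̄ = 936914.17 / 16675.12 = 56.19 in
ȳ = 1570612.77 / 16675.12 = 94.19 in

x̄ = 56.19 in, ȳ = 94.19 in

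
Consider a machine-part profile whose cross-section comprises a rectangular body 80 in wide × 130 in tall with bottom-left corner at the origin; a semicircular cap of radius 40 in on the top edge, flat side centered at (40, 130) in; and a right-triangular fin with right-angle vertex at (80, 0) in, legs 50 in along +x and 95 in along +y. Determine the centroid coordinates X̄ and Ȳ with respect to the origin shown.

X̄ = 48.80 in, Ȳ = 73.30 in

rectangular body: A = 80 × 130 = 10400.00, centroid at (40.00, 65.00).
semicircular top: A = ½π·40² = 2513.27, centroid at (40.00, 146.98).
triangular fin: A = ½·50·95 = 2375.00, centroid at (96.67, 31.67).
ΣA = 15288.27 in², ΣAX̄ = 746114.30 in³, ΣAȲ = 1120600.64 in³.
X̄ = 746114.30/15288.27 = 48.80 in; Ȳ = 1120600.64/15288.27 = 73.30 in.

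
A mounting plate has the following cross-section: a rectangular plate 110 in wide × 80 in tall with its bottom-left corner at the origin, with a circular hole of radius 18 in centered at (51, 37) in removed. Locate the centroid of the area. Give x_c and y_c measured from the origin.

x_c = 55.52 in, y_c = 40.39 in

Part | A | x̄ᵢ | ȳᵢ | A·x̄ᵢ | A·ȳᵢ
plate | 8800.00 | 55.00 | 40.00 | 484000.00 | 352000.00
hole | -1017.88 | 51.00 | 37.00 | -51911.68 | -37661.41
Σ | 7782.12 |  |  | 432088.32 | 314338.59
x_c = 432088.32 / 7782.12 = 55.52 in
y_c = 314338.59 / 7782.12 = 40.39 in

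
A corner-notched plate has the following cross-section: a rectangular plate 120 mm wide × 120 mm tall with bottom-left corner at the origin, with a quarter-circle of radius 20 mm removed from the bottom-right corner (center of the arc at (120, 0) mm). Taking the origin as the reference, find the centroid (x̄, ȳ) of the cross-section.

plate: A = 120 × 120 = 14400.00, centroid at (60.00, 60.00).
removed quarter-circle: A = −¼π·20² = -314.16, centroid at (111.51, 8.49).
ΣA = 14085.84 mm²
ΣAx̄ = (14400.00)(60.00) + (-314.16)(111.51) = 828967.55 mm³
ΣAȳ = (14400.00)(60.00) + (-314.16)(8.49) = 861333.33 mm³
x̄ = 828967.55 / 14085.84 = 58.85 mm
ȳ = 861333.33 / 14085.84 = 61.15 mm

x̄ = 58.85 mm, ȳ = 61.15 mm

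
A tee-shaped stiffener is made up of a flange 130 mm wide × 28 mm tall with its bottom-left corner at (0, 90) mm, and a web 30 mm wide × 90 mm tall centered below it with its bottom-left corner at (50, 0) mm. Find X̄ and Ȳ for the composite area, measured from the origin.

X̄ = 65.00 mm, Ȳ = 78.87 mm

web: A = 30 × 90 = 2700.00, centroid at (65.00, 45.00).
flange: A = 130 × 28 = 3640.00, centroid at (65.00, 104.00).
ΣA = 6340.00 mm²
ΣAX̄ = (2700.00)(65.00) + (3640.00)(65.00) = 412100.00 mm³
ΣAȲ = (2700.00)(45.00) + (3640.00)(104.00) = 500060.00 mm³
X̄ = 412100.00 / 6340.00 = 65.00 mm
Ȳ = 500060.00 / 6340.00 = 78.87 mm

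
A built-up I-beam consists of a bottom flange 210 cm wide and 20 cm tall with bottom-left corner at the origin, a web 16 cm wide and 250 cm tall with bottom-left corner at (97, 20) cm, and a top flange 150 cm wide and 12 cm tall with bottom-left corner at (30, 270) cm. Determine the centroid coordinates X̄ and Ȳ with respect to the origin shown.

bottom flange: A = 210 × 20 = 4200.00, centroid at (105.00, 10.00).
web: A = 16 × 250 = 4000.00, centroid at (105.00, 145.00).
top flange: A = 150 × 12 = 1800.00, centroid at (105.00, 276.00).
ΣA = 10000.00 cm²
ΣAX̄ = (4200.00)(105.00) + (4000.00)(105.00) + (1800.00)(105.00) = 1050000.00 cm³
ΣAȲ = (4200.00)(10.00) + (4000.00)(145.00) + (1800.00)(276.00) = 1118800.00 cm³
X̄ = 1050000.00 / 10000.00 = 105.00 cm
Ȳ = 1118800.00 / 10000.00 = 111.88 cm

X̄ = 105.00 cm, Ȳ = 111.88 cm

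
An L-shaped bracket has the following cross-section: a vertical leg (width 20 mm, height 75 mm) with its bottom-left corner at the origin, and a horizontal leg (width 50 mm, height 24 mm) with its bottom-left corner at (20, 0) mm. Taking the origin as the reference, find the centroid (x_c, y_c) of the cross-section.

vertical leg: A = 20 × 75 = 1500.00, centroid at (10.00, 37.50).
horizontal leg: A = 50 × 24 = 1200.00, centroid at (45.00, 12.00).
ΣA = 2700.00 mm²
ΣAx_c = (1500.00)(10.00) + (1200.00)(45.00) = 69000.00 mm³
ΣAy_c = (1500.00)(37.50) + (1200.00)(12.00) = 70650.00 mm³
x_c = 69000.00 / 2700.00 = 25.56 mm
y_c = 70650.00 / 2700.00 = 26.17 mm

x_c = 25.56 mm, y_c = 26.17 mm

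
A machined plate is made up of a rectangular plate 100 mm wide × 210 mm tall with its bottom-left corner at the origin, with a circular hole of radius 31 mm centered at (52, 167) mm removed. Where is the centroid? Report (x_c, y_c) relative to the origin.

x_c = 49.66 mm, y_c = 94.59 mm

plate: A = 100 × 210 = 21000.00, centroid at (50.00, 105.00).
hole: A = −π·31² = -3019.07, centroid at (52.00, 167.00).
ΣA = 17980.93 mm², ΣAx_c = 893008.33 mm³, ΣAy_c = 1700815.22 mm³.
x_c = 893008.33/17980.93 = 49.66 mm; y_c = 1700815.22/17980.93 = 94.59 mm.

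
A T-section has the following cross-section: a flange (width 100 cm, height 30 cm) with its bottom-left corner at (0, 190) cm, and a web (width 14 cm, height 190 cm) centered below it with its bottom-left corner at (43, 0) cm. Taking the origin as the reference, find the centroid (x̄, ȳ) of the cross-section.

Part | A | x̄ᵢ | ȳᵢ | A·x̄ᵢ | A·ȳᵢ
web | 2660.00 | 50.00 | 95.00 | 133000.00 | 252700.00
flange | 3000.00 | 50.00 | 205.00 | 150000.00 | 615000.00
Σ | 5660.00 |  |  | 283000.00 | 867700.00
x̄ = 283000.00 / 5660.00 = 50.00 cm
ȳ = 867700.00 / 5660.00 = 153.30 cm

x̄ = 50.00 cm, ȳ = 153.30 cm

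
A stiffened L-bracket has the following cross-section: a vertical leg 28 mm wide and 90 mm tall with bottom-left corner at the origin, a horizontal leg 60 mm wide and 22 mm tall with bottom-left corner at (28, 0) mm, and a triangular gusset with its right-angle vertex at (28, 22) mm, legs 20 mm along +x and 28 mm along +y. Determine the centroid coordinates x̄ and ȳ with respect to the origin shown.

Part | A | x̄ᵢ | ȳᵢ | A·x̄ᵢ | A·ȳᵢ
vertical leg | 2520.00 | 14.00 | 45.00 | 35280.00 | 113400.00
horizontal leg | 1320.00 | 58.00 | 11.00 | 76560.00 | 14520.00
gusset | 280.00 | 34.67 | 31.33 | 9706.67 | 8773.33
Σ | 4120.00 |  |  | 121546.67 | 136693.33
x̄ = 121546.67 / 4120.00 = 29.50 mm
ȳ = 136693.33 / 4120.00 = 33.18 mm

x̄ = 29.50 mm, ȳ = 33.18 mm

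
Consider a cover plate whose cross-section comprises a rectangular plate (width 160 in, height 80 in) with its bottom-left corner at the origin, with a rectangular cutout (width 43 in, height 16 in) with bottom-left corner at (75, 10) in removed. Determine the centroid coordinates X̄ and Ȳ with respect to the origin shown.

plate: A = 160 × 80 = 12800.00, centroid at (80.00, 40.00).
hole: A = −(43 × 16) = -688.00, centroid at (96.50, 18.00).
ΣA = 12112.00 in²
ΣAX̄ = (12800.00)(80.00) + (-688.00)(96.50) = 957608.00 in³
ΣAȲ = (12800.00)(40.00) + (-688.00)(18.00) = 499616.00 in³
X̄ = 957608.00 / 12112.00 = 79.06 in
Ȳ = 499616.00 / 12112.00 = 41.25 in

X̄ = 79.06 in, Ȳ = 41.25 in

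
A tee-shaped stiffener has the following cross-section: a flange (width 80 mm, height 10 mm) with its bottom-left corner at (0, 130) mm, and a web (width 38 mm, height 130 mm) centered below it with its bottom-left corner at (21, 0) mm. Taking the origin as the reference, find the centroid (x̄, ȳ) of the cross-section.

Part | A | x̄ᵢ | ȳᵢ | A·x̄ᵢ | A·ȳᵢ
web | 4940.00 | 40.00 | 65.00 | 197600.00 | 321100.00
flange | 800.00 | 40.00 | 135.00 | 32000.00 | 108000.00
Σ | 5740.00 |  |  | 229600.00 | 429100.00
x̄ = 229600.00 / 5740.00 = 40.00 mm
ȳ = 429100.00 / 5740.00 = 74.76 mm

x̄ = 40.00 mm, ȳ = 74.76 mm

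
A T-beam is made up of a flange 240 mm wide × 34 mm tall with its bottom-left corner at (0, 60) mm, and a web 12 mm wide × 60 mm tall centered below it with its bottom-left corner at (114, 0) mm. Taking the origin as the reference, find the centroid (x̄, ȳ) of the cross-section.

x̄ = 120.00 mm, ȳ = 73.19 mm

web: A = 12 × 60 = 720.00, centroid at (120.00, 30.00).
flange: A = 240 × 34 = 8160.00, centroid at (120.00, 77.00).
ΣA = 8880.00 mm², ΣAx̄ = 1065600.00 mm³, ΣAȳ = 649920.00 mm³.
x̄ = 1065600.00/8880.00 = 120.00 mm; ȳ = 649920.00/8880.00 = 73.19 mm.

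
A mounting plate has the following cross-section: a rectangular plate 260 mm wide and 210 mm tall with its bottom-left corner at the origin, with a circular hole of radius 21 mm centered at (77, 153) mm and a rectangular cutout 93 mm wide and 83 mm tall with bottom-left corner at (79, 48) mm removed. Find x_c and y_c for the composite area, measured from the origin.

plate: A = 260 × 210 = 54600.00, centroid at (130.00, 105.00).
hole 1: A = −π·21² = -1385.44, centroid at (77.00, 153.00).
hole 2: A = −(93 × 83) = -7719.00, centroid at (125.50, 89.50).
ΣA = 45495.56 mm²
ΣAx_c = (54600.00)(130.00) + (-1385.44)(77.00) + (-7719.00)(125.50) = 6022586.44 mm³
ΣAy_c = (54600.00)(105.00) + (-1385.44)(153.00) + (-7719.00)(89.50) = 4830176.82 mm³
x_c = 6022586.44 / 45495.56 = 132.38 mm
y_c = 4830176.82 / 45495.56 = 106.17 mm

x_c = 132.38 mm, y_c = 106.17 mm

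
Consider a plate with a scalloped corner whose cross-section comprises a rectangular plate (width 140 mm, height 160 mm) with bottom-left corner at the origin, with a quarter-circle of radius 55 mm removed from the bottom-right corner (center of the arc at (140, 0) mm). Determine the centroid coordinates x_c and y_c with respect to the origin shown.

plate: A = 140 × 160 = 22400.00, centroid at (70.00, 80.00).
removed quarter-circle: A = −¼π·55² = -2375.83, centroid at (116.66, 23.34).
ΣA = 20024.17 mm², ΣAx_c = 1290842.21 mm³, ΣAy_c = 1736541.67 mm³.
x_c = 1290842.21/20024.17 = 64.46 mm; y_c = 1736541.67/20024.17 = 86.72 mm.

x_c = 64.46 mm, y_c = 86.72 mm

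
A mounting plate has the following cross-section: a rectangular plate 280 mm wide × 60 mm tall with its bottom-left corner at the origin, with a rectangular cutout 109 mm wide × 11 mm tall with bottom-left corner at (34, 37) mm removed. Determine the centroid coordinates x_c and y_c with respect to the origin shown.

plate: A = 280 × 60 = 16800.00, centroid at (140.00, 30.00).
hole: A = −(109 × 11) = -1199.00, centroid at (88.50, 42.50).
ΣA = 15601.00 mm², ΣAx_c = 2245888.50 mm³, ΣAy_c = 453042.50 mm³.
x_c = 2245888.50/15601.00 = 143.96 mm; y_c = 453042.50/15601.00 = 29.04 mm.

x_c = 143.96 mm, y_c = 29.04 mm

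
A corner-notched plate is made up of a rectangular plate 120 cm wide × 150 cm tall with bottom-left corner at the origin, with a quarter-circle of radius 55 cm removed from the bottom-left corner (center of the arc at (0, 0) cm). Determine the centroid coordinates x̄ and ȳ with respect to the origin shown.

plate: A = 120 × 150 = 18000.00, centroid at (60.00, 75.00).
removed quarter-circle: A = −¼π·55² = -2375.83, centroid at (23.34, 23.34).
ΣA = 15624.17 cm²
ΣAx̄ = (18000.00)(60.00) + (-2375.83)(23.34) = 1024541.67 cm³
ΣAȳ = (18000.00)(75.00) + (-2375.83)(23.34) = 1294541.67 cm³
x̄ = 1024541.67 / 15624.17 = 65.57 cm
ȳ = 1294541.67 / 15624.17 = 82.86 cm

x̄ = 65.57 cm, ȳ = 82.86 cm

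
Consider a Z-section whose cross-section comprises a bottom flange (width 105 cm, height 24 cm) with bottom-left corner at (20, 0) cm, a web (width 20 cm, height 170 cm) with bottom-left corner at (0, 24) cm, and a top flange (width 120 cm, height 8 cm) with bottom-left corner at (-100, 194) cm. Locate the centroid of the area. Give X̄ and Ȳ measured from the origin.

bottom flange: A = 105 × 24 = 2520.00, centroid at (72.50, 12.00).
web: A = 20 × 170 = 3400.00, centroid at (10.00, 109.00).
top flange: A = 120 × 8 = 960.00, centroid at (-40.00, 198.00).
ΣA = 6880.00 cm²
ΣAX̄ = (2520.00)(72.50) + (3400.00)(10.00) + (960.00)(-40.00) = 178300.00 cm³
ΣAȲ = (2520.00)(12.00) + (3400.00)(109.00) + (960.00)(198.00) = 590920.00 cm³
X̄ = 178300.00 / 6880.00 = 25.92 cm
Ȳ = 590920.00 / 6880.00 = 85.89 cm

X̄ = 25.92 cm, Ȳ = 85.89 cm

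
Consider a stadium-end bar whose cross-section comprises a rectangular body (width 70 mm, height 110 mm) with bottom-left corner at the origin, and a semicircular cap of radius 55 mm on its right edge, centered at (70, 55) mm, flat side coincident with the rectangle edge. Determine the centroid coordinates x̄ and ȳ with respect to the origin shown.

x̄ = 57.26 mm, ȳ = 55.00 mm

rectangular body: A = 70 × 110 = 7700.00, centroid at (35.00, 55.00).
semicircular end: A = ½π·55² = 4751.66, centroid at (93.34, 55.00).
ΣA = 12451.66 mm², ΣAx̄ = 713032.79 mm³, ΣAȳ = 684841.24 mm³.
x̄ = 713032.79/12451.66 = 57.26 mm; ȳ = 684841.24/12451.66 = 55.00 mm.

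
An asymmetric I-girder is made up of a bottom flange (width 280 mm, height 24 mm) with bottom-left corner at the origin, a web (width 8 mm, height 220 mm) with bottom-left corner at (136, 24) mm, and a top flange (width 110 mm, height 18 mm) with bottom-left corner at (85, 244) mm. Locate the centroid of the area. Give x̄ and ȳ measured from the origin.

x̄ = 140.00 mm, ȳ = 78.15 mm

bottom flange: A = 280 × 24 = 6720.00, centroid at (140.00, 12.00).
web: A = 8 × 220 = 1760.00, centroid at (140.00, 134.00).
top flange: A = 110 × 18 = 1980.00, centroid at (140.00, 253.00).
ΣA = 10460.00 mm², ΣAx̄ = 1464400.00 mm³, ΣAȳ = 817420.00 mm³.
x̄ = 1464400.00/10460.00 = 140.00 mm; ȳ = 817420.00/10460.00 = 78.15 mm.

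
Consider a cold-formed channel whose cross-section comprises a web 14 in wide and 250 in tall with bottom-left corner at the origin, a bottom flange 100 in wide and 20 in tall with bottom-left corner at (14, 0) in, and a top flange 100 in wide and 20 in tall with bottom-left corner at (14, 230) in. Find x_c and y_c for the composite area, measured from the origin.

web: A = 14 × 250 = 3500.00, centroid at (7.00, 125.00).
bottom flange: A = 100 × 20 = 2000.00, centroid at (64.00, 10.00).
top flange: A = 100 × 20 = 2000.00, centroid at (64.00, 240.00).
ΣA = 7500.00 in²
ΣAx_c = (3500.00)(7.00) + (2000.00)(64.00) + (2000.00)(64.00) = 280500.00 in³
ΣAy_c = (3500.00)(125.00) + (2000.00)(10.00) + (2000.00)(240.00) = 937500.00 in³
x_c = 280500.00 / 7500.00 = 37.40 in
y_c = 937500.00 / 7500.00 = 125.00 in

x_c = 37.40 in, y_c = 125.00 in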